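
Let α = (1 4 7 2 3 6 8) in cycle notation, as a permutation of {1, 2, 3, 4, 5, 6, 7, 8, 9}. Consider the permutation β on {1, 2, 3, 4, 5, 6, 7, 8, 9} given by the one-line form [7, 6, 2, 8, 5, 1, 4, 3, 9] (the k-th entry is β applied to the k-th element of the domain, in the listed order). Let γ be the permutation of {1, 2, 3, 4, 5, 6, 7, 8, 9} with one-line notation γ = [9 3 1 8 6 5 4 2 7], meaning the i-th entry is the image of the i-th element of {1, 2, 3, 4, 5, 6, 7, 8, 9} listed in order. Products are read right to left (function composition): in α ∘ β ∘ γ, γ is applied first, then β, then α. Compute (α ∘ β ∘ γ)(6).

5

Chase 6: γ(6) = 5; β(5) = 5; α(5) = 5. Hence (α ∘ β ∘ γ)(6) = 5.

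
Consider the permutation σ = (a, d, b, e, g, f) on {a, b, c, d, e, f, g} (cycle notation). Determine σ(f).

Within (a, d, b, e, g, f), f ↦ a.

a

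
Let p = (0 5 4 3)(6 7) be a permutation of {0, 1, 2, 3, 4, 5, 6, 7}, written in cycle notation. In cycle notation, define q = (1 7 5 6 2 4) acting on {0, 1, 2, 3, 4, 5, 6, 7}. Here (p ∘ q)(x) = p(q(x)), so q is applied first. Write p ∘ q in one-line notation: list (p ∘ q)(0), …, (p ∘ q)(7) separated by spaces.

5 6 3 0 1 7 2 4

For each element, apply q then p: 0 → 0 → 5; 1 → 7 → 6; 2 → 4 → 3; 3 → 3 → 0; 4 → 1 → 1; 5 → 6 → 7; 6 → 2 → 2; 7 → 5 → 4.
Collecting the images, p ∘ q = [5 6 3 0 1 7 2 4].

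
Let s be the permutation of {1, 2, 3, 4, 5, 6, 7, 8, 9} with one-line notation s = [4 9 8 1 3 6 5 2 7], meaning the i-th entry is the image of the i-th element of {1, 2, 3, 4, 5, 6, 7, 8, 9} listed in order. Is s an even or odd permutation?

even

In disjoint-cycle form the cycle lengths are 6, 2, 1.
A cycle is odd iff its length is even; s has 2 even-length cycles, so sgn(s) = (−1)^2 and s is even.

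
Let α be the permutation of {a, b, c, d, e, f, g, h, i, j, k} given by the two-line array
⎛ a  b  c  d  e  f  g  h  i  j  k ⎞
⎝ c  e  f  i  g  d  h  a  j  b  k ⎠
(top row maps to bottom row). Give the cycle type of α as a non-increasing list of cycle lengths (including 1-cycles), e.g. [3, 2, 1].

The disjoint cycles are (a c f d i j b e g h)(k), with lengths 10, 1 in non-increasing order.

[10, 1]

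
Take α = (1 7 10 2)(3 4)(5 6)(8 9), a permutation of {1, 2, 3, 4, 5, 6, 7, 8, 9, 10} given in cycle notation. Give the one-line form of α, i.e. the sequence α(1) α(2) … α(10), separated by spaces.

Reading each image from the cycles: 1↦7, 2↦1, 3↦4, 4↦3, 5↦6, 6↦5, 7↦10, 8↦9, 9↦8, 10↦2.
Listing these in domain order gives 7 1 4 3 6 5 10 9 8 2.

7 1 4 3 6 5 10 9 8 2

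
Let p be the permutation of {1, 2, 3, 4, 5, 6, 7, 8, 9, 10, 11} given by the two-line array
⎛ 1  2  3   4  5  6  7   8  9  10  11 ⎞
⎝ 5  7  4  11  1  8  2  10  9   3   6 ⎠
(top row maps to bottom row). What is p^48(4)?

4

Tracing 4 → 11 → … returns to 4 after 6 steps, so 4 lies in a 6-cycle (3 4 11 6 8 10).
On a 6-cycle, p^6 is the identity, so p^48 = p^0 there (48 ≡ 0 mod 6).
So p^48(4) = 4.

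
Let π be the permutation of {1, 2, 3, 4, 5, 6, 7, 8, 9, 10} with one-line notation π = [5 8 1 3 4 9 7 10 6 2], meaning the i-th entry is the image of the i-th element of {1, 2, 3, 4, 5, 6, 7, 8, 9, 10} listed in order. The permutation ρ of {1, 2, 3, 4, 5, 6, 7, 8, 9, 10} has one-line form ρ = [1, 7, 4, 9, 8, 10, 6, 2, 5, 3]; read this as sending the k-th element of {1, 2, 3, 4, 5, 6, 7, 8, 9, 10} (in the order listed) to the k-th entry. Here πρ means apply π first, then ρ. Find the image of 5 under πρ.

9

π(5) = 4, then ρ(4) = 9; composing gives (πρ)(5) = 9.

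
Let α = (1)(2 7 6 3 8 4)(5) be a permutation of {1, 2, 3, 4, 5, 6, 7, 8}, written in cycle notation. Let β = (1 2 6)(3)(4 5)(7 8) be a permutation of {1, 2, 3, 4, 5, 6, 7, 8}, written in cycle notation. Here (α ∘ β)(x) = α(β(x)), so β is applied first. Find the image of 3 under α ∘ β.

8

First apply β: β(3) = 3, then α(3) = 8. Thus (α ∘ β)(3) = 8.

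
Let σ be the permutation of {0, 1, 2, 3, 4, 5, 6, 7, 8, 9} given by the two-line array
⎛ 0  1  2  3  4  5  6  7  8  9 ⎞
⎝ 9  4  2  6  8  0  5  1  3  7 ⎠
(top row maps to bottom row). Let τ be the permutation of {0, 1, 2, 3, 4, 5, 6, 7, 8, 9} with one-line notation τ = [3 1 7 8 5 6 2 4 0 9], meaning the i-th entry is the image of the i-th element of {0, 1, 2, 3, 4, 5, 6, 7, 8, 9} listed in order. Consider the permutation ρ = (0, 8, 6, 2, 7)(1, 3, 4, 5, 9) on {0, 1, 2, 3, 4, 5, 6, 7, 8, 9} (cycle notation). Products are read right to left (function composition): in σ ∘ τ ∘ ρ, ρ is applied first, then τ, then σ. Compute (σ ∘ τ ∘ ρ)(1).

Apply the permutations in order: ρ(1) = 3, then τ(3) = 8, then σ(8) = 3. So (σ ∘ τ ∘ ρ)(1) = 3.

3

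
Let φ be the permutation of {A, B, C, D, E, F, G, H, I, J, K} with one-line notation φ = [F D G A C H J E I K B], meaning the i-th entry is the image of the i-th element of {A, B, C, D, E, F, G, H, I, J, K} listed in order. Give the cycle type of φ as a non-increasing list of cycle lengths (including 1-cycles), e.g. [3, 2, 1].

[10, 1]

The disjoint cycles are (A, F, H, E, C, G, J, K, B, D)(I), with lengths 10, 1 in non-increasing order.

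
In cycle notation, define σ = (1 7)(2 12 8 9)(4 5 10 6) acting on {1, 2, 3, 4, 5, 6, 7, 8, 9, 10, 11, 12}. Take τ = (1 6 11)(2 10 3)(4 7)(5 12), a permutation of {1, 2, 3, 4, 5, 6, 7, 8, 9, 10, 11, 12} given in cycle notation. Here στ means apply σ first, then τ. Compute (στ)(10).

11

σ(10) = 6, then τ(6) = 11; composing gives (στ)(10) = 11.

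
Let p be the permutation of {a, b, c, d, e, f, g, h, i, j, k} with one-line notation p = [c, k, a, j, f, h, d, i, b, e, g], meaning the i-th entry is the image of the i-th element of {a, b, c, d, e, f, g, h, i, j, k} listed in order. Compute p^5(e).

Tracing e → f → … returns to e after 9 steps, so e lies in a 9-cycle (b k g d j e f h i).
Advancing 5 steps from e: e → f → h → i → b → k.

k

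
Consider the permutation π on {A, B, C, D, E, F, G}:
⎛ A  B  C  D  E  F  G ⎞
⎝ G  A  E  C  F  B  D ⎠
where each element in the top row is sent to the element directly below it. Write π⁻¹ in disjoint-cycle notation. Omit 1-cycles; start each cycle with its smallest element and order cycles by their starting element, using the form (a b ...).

The cycle decomposition of π is (A G D C E F B).
Reversing each cycle (and rotating so the smallest element leads) gives π⁻¹ = (A B F E C D G).

(A B F E C D G)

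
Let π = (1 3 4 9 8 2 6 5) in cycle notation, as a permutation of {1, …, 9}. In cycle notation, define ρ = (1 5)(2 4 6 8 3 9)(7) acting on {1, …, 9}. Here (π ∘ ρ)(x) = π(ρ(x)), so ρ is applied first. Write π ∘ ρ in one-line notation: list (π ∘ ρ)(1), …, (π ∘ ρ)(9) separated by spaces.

(π ∘ ρ)(x) = π(ρ(x)). Computing each image: π(ρ(1)) = π(5) = 1, π(ρ(2)) = π(4) = 9, π(ρ(3)) = π(9) = 8, π(ρ(4)) = π(6) = 5, π(ρ(5)) = π(1) = 3, π(ρ(6)) = π(8) = 2, π(ρ(7)) = π(7) = 7, π(ρ(8)) = π(3) = 4, π(ρ(9)) = π(2) = 6.
Hence π ∘ ρ = [1 9 8 5 3 2 7 4 6].

1 9 8 5 3 2 7 4 6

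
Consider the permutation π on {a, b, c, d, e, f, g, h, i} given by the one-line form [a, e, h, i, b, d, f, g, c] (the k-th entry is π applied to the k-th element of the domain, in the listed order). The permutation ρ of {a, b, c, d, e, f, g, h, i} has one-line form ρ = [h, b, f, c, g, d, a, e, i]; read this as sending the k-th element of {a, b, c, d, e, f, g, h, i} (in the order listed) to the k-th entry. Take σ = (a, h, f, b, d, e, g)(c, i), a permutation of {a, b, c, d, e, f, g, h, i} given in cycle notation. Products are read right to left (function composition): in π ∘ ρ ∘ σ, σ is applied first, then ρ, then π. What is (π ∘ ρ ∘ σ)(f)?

e

(π ∘ ρ ∘ σ)(f) = π(ρ(σ(f))). σ(f) = b, then ρ(b) = b, then π(b) = e, so the result is e.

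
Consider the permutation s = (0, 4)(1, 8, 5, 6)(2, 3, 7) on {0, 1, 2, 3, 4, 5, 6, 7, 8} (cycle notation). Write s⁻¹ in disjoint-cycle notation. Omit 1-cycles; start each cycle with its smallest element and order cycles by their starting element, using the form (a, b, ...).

(0, 4)(1, 6, 5, 8)(2, 7, 3)

The inverse reverses each cycle.
Reversing each cycle of s and rotating so the smallest element leads gives (0, 4)(1, 6, 5, 8)(2, 7, 3).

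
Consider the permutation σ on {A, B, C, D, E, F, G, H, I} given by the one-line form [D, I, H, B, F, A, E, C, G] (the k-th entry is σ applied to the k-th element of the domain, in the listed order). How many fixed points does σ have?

0

No element satisfies σ(x) = x, so there are 0 fixed points.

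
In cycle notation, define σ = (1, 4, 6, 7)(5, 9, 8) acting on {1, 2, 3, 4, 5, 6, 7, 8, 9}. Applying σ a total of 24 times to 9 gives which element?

9 lies in the 3-cycle (5, 9, 8).
On a 3-cycle, σ^3 is the identity, so σ^24 = σ^0 there (24 ≡ 0 mod 3).
So σ^24(9) = 9.

9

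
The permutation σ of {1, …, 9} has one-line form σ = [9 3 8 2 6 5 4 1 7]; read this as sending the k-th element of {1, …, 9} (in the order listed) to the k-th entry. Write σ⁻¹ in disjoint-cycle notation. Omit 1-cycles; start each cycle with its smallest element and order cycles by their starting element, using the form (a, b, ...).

(1, 8, 3, 2, 4, 7, 9)(5, 6)

The cycle decomposition of σ is (1, 9, 7, 4, 2, 3, 8)(5, 6).
The inverse reverses every cycle; in canonical form, σ⁻¹ = (1, 8, 3, 2, 4, 7, 9)(5, 6).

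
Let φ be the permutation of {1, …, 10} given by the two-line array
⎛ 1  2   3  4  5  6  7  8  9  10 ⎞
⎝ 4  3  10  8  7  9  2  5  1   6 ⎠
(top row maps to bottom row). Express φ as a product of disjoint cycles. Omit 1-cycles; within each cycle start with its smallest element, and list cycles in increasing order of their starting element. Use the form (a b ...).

From 1: 1 → 4 → 8 → 5 → 7 → 2 → 3 → 10 → 6 → 9 → 1, closing the cycle (1 4 8 5 7 2 3 10 6 9).
Continuing from each remaining unvisited element yields (1 4 8 5 7 2 3 10 6 9).

(1 4 8 5 7 2 3 10 6 9)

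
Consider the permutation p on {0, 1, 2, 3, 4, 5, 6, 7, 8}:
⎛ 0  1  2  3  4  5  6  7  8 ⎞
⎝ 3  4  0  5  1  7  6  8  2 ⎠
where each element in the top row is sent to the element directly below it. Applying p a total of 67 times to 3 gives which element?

Tracing 3 → 5 → … returns to 3 after 6 steps, so 3 lies in a 6-cycle (0 3 5 7 8 2).
On a 6-cycle, p^6 is the identity, so p^67 = p^1 there (67 ≡ 1 mod 6).
Advancing 1 step from 3: 3 → 5.

5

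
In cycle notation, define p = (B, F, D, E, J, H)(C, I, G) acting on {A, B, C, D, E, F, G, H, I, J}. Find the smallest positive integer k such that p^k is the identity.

6

The cycle type of p is (6, 3, 1).
The order of p is the least common multiple of its cycle lengths: lcm(6, 3) = 6.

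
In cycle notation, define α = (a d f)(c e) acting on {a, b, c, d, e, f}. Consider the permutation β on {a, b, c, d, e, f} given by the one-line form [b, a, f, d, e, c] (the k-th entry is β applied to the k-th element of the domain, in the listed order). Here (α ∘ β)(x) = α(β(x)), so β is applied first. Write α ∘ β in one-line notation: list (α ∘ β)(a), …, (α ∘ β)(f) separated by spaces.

Chase each element through β then α: a → b → b; b → a → d; c → f → a; d → d → f; e → e → c; f → c → e.
Collecting the images, α ∘ β = [b d a f c e].

b d a f c e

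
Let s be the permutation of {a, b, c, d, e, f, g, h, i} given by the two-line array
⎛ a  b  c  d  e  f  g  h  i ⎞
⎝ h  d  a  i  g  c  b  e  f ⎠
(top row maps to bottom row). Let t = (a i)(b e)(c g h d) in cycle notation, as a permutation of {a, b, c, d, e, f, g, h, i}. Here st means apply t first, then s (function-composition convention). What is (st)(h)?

i

First apply t: t(h) = d, then s(d) = i. Thus (st)(h) = i.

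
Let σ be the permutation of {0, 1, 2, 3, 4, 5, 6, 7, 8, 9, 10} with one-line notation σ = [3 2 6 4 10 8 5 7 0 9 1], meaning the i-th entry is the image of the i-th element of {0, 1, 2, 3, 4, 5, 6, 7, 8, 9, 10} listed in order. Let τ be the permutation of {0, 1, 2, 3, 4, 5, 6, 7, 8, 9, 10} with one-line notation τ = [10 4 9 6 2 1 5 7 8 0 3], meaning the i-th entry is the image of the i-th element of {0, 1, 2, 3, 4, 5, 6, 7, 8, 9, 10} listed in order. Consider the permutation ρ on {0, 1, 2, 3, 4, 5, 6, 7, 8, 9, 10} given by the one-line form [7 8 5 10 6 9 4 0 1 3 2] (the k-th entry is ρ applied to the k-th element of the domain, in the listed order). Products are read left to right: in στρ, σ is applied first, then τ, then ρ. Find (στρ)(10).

Apply the permutations in order: σ(10) = 1, then τ(1) = 4, then ρ(4) = 6. So (στρ)(10) = 6.

6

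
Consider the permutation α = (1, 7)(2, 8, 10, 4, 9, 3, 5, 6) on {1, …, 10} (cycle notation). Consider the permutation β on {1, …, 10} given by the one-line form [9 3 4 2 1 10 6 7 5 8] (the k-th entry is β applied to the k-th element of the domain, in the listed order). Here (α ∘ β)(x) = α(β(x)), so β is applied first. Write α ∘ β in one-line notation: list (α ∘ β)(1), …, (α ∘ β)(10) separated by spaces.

3 5 9 8 7 4 2 1 6 10

Chase each element through β then α: 1 → 9 → 3; 2 → 3 → 5; 3 → 4 → 9; 4 → 2 → 8; 5 → 1 → 7; 6 → 10 → 4; 7 → 6 → 2; 8 → 7 → 1; 9 → 5 → 6; 10 → 8 → 10.
So α ∘ β in one-line form is 3 5 9 8 7 4 2 1 6 10.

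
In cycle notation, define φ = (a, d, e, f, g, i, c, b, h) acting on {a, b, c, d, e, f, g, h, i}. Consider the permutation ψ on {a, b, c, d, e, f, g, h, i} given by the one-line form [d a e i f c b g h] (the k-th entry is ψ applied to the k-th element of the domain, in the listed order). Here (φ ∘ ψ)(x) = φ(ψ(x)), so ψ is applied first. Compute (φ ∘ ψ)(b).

ψ(b) = a, then φ(a) = d; composing gives (φ ∘ ψ)(b) = d.

d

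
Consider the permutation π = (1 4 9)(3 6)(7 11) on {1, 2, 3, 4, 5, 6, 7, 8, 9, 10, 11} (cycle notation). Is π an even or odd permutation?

The cycle lengths are 3, 2, 2, 1, 1, 1, 1.
A cycle of length ℓ contributes ℓ−1 transpositions, so π is a product of 2 + 1 + 1 = 4 transpositions — even.

even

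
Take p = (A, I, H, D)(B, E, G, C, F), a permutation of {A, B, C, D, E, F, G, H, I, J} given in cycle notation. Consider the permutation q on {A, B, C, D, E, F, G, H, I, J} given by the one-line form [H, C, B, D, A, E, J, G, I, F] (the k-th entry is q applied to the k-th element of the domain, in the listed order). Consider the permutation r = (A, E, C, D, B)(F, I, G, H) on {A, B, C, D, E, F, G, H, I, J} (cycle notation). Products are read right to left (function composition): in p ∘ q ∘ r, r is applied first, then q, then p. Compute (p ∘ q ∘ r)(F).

Apply the permutations in order: r(F) = I, then q(I) = I, then p(I) = H. So (p ∘ q ∘ r)(F) = H.

H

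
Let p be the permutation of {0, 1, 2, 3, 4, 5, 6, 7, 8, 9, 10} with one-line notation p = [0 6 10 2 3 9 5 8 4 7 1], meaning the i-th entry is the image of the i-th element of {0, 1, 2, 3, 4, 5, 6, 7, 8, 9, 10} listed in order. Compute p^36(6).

3

Tracing 6 → 5 → … returns to 6 after 10 steps, so 6 lies in a 10-cycle (1, 6, 5, 9, 7, 8, 4, 3, 2, 10).
Since the cycle has length 10, p^36 acts on it the same as p^6 (36 mod 10 = 6).
Stepping 6 places around the cycle: 6 → 5 → 9 → 7 → 8 → 4 → 3.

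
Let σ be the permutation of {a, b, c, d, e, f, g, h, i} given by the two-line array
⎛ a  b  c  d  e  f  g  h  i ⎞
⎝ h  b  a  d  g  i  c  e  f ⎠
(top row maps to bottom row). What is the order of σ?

Decomposing into disjoint cycles gives cycle lengths 5, 2, 1, 1.
Since disjoint cycles commute, ord(σ) = lcm(5, 2) = 10.

10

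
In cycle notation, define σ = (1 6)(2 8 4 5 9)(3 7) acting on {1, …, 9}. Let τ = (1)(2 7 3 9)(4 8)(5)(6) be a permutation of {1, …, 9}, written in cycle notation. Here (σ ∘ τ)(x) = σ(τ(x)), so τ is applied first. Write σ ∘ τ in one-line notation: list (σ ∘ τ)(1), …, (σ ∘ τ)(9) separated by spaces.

(σ ∘ τ)(x) = σ(τ(x)). Computing each image: σ(τ(1)) = σ(1) = 6, σ(τ(2)) = σ(7) = 3, σ(τ(3)) = σ(9) = 2, σ(τ(4)) = σ(8) = 4, σ(τ(5)) = σ(5) = 9, σ(τ(6)) = σ(6) = 1, σ(τ(7)) = σ(3) = 7, σ(τ(8)) = σ(4) = 5, σ(τ(9)) = σ(2) = 8.
Hence σ ∘ τ = [6 3 2 4 9 1 7 5 8].

6 3 2 4 9 1 7 5 8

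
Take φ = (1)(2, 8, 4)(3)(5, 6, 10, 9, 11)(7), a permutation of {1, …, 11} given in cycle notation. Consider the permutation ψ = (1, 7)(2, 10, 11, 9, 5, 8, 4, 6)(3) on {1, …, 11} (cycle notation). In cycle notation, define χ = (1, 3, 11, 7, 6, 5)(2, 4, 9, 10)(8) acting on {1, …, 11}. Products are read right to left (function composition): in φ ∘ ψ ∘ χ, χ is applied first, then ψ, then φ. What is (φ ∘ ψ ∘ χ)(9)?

(φ ∘ ψ ∘ χ)(9) = φ(ψ(χ(9))). χ(9) = 10, then ψ(10) = 11, then φ(11) = 5, so the result is 5.

5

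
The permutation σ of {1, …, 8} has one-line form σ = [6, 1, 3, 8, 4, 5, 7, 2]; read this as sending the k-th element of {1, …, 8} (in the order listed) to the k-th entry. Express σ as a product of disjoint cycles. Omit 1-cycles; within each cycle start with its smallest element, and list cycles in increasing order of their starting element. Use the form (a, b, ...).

(1, 6, 5, 4, 8, 2)

From 1: 1 → 6 → 5 → 4 → 8 → 2 → 1, closing the cycle (1, 6, 5, 4, 8, 2).
Repeating from the next unused element and collecting all non-trivial cycles gives (1, 6, 5, 4, 8, 2).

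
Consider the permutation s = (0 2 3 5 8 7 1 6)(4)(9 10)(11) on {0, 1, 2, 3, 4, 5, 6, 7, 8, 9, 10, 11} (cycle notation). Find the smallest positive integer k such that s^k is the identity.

The disjoint cycles have lengths 8, 2, 1, 1.
The order of s is the least common multiple of its cycle lengths: lcm(8, 2) = 8.

8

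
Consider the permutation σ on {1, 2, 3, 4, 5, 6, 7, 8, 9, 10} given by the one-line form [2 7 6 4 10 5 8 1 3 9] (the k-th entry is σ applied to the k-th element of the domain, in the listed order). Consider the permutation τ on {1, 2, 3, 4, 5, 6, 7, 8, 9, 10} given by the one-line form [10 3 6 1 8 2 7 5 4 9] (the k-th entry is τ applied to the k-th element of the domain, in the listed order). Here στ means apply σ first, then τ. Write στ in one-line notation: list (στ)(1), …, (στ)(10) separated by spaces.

(στ)(x) = τ(σ(x)). Computing each image: τ(σ(1)) = τ(2) = 3, τ(σ(2)) = τ(7) = 7, τ(σ(3)) = τ(6) = 2, τ(σ(4)) = τ(4) = 1, τ(σ(5)) = τ(10) = 9, τ(σ(6)) = τ(5) = 8, τ(σ(7)) = τ(8) = 5, τ(σ(8)) = τ(1) = 10, τ(σ(9)) = τ(3) = 6, τ(σ(10)) = τ(9) = 4.
Hence στ = [3 7 2 1 9 8 5 10 6 4].

3 7 2 1 9 8 5 10 6 4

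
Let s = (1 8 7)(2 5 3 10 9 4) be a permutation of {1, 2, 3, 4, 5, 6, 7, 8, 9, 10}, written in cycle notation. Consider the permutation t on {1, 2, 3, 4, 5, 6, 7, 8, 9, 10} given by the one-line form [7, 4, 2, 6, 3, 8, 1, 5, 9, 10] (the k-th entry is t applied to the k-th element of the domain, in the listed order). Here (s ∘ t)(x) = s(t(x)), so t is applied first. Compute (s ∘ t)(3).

First apply t: t(3) = 2, then s(2) = 5. Thus (s ∘ t)(3) = 5.

5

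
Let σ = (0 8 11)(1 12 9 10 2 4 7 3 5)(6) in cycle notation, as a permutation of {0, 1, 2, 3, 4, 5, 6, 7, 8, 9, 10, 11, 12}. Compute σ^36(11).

11 lies in the 3-cycle (0 8 11).
Powers repeat with period 3 on this cycle, and 36 mod 3 = 0, so σ^36(11) = σ^0(11).
So σ^36(11) = 11.

11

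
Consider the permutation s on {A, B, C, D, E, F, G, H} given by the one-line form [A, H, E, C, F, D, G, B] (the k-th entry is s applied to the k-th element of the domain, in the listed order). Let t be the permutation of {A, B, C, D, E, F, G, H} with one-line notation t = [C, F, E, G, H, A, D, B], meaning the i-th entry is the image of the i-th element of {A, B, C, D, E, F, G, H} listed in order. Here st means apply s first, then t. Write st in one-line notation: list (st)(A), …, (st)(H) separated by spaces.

Chase each element through s then t: A → A → C; B → H → B; C → E → H; D → C → E; E → F → A; F → D → G; G → G → D; H → B → F.
So st in one-line form is C B H E A G D F.

C B H E A G D F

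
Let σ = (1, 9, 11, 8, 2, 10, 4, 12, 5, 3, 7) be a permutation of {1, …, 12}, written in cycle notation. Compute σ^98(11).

9

11 lies in the 11-cycle (1, 9, 11, 8, 2, 10, 4, 12, 5, 3, 7).
Powers repeat with period 11 on this cycle, and 98 mod 11 = 10, so σ^98(11) = σ^10(11).
Advancing 10 steps from 11: 11 → 8 → 2 → 10 → 4 → 12 → 5 → 3 → 7 → 1 → 9.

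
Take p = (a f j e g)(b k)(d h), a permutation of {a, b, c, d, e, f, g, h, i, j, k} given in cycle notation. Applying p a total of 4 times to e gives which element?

j

e lies in the 5-cycle (a f j e g).
Advancing 4 steps from e: e → g → a → f → j.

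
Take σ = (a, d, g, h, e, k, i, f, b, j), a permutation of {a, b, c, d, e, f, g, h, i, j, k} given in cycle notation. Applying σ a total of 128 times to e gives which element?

e lies in the 10-cycle (a, d, g, h, e, k, i, f, b, j).
On a 10-cycle, σ^10 is the identity, so σ^128 = σ^8 there (128 ≡ 8 mod 10).
Advancing 8 steps from e: e → k → i → f → b → j → a → d → g.

g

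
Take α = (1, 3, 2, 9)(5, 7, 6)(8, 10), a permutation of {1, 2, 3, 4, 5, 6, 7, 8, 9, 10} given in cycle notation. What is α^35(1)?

1 lies in the 4-cycle (1, 3, 2, 9).
Since the cycle has length 4, α^35 acts on it the same as α^3 (35 mod 4 = 3).
Advancing 3 steps from 1: 1 → 3 → 2 → 9.

9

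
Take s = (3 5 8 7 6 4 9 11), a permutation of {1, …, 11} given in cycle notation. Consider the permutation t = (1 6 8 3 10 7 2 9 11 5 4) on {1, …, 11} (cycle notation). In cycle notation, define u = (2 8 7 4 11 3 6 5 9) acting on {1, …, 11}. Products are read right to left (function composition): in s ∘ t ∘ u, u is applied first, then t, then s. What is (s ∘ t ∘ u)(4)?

(s ∘ t ∘ u)(4) = s(t(u(4))). u(4) = 11, then t(11) = 5, then s(5) = 8, so the result is 8.

8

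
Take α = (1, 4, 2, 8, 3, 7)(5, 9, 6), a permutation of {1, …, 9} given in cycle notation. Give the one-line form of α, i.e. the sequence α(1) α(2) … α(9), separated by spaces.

Each element maps to the next entry in its cycle (wrapping to the front): 1↦4, 2↦8, 3↦7, 4↦2, 5↦9, 6↦5, 7↦1, 8↦3, 9↦6.
So the one-line form is 4 8 7 2 9 5 1 3 6.

4 8 7 2 9 5 1 3 6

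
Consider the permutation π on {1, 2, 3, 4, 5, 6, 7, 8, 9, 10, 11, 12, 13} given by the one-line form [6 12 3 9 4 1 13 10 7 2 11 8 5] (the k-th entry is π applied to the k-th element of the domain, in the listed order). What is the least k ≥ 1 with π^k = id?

Writing π as disjoint cycles, the cycle lengths are 5, 4, 2, 1, 1.
The order is lcm(5, 4, 2) = 20.

20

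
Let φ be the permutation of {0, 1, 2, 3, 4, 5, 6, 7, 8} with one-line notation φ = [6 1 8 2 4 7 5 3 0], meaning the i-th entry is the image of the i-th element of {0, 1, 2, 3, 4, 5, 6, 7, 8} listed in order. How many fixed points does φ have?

The fixed points (elements with φ(x) = x) are {1, 4}, so there are 2.

2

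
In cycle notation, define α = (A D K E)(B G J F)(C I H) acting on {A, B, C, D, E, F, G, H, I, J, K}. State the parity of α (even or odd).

The cycle lengths are 4, 4, 3.
A cycle of length ℓ contributes ℓ−1 transpositions, so α is a product of 3 + 3 + 2 = 8 transpositions — even.

even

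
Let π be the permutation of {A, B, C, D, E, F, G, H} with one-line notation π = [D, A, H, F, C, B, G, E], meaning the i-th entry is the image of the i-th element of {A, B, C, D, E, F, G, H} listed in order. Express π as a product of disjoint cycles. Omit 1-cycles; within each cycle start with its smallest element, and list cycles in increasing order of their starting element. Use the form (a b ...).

Iterating π from A gives A → D → F → B → A; that is the 4-cycle (A D F B).
Repeating from the next unused element and collecting all non-trivial cycles gives (A D F B)(C H E).

(A D F B)(C H E)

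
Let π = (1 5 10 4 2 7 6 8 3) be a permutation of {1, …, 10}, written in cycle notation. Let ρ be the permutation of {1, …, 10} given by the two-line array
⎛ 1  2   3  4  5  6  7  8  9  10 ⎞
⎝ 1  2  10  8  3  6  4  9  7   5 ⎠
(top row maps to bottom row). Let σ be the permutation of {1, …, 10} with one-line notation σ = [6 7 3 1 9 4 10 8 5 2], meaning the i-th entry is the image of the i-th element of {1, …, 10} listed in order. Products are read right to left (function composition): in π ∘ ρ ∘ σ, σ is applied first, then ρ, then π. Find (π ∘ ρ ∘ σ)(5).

6

(π ∘ ρ ∘ σ)(5) = π(ρ(σ(5))). σ(5) = 9, then ρ(9) = 7, then π(7) = 6, so the result is 6.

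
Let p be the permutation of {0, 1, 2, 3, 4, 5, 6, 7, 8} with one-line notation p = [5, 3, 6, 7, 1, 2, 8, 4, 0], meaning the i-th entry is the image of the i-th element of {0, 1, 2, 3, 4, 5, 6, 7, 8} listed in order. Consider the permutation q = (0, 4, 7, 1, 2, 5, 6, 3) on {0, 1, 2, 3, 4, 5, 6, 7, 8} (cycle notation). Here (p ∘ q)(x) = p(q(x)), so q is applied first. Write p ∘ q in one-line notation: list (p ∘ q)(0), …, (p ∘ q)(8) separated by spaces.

(p ∘ q)(x) = p(q(x)). Computing each image: p(q(0)) = p(4) = 1, p(q(1)) = p(2) = 6, p(q(2)) = p(5) = 2, p(q(3)) = p(0) = 5, p(q(4)) = p(7) = 4, p(q(5)) = p(6) = 8, p(q(6)) = p(3) = 7, p(q(7)) = p(1) = 3, p(q(8)) = p(8) = 0.
Hence p ∘ q = [1 6 2 5 4 8 7 3 0].

1 6 2 5 4 8 7 3 0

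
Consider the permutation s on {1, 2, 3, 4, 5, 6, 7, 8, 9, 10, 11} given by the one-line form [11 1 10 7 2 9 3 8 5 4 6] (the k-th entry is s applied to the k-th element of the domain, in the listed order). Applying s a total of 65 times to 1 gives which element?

Tracing 1 → 11 → … returns to 1 after 6 steps, so 1 lies in a 6-cycle (1 11 6 9 5 2).
On a 6-cycle, s^6 is the identity, so s^65 = s^5 there (65 ≡ 5 mod 6).
Stepping 5 places around the cycle: 1 → 11 → 6 → 9 → 5 → 2.

2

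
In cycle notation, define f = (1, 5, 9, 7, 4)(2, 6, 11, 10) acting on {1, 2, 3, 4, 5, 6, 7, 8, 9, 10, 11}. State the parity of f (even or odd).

odd

The cycle lengths are 5, 4, 1, 1.
A cycle is odd iff its length is even; f has 1 even-length cycle, so sgn(f) = (−1)^1 and f is odd.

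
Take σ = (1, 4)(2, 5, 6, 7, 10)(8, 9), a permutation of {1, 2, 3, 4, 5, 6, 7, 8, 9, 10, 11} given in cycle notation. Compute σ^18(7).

5

7 lies in the 5-cycle (2, 5, 6, 7, 10).
On a 5-cycle, σ^5 is the identity, so σ^18 = σ^3 there (18 ≡ 3 mod 5).
Stepping 3 places around the cycle: 7 → 10 → 2 → 5.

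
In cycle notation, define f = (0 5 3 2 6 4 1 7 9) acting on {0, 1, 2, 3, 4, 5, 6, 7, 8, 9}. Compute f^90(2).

2 lies in the 9-cycle (0 5 3 2 6 4 1 7 9).
On a 9-cycle, f^9 is the identity, so f^90 = f^0 there (90 ≡ 0 mod 9).
So f^90(2) = 2.

2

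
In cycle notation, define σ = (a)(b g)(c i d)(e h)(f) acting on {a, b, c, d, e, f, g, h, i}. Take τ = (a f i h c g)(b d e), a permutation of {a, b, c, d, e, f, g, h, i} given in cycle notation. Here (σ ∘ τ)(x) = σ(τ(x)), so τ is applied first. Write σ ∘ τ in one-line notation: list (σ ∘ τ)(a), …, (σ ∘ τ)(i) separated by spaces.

(σ ∘ τ)(x) = σ(τ(x)). Computing each image: σ(τ(a)) = σ(f) = f, σ(τ(b)) = σ(d) = c, σ(τ(c)) = σ(g) = b, σ(τ(d)) = σ(e) = h, σ(τ(e)) = σ(b) = g, σ(τ(f)) = σ(i) = d, σ(τ(g)) = σ(a) = a, σ(τ(h)) = σ(c) = i, σ(τ(i)) = σ(h) = e.
Hence σ ∘ τ = [f c b h g d a i e].

f c b h g d a i e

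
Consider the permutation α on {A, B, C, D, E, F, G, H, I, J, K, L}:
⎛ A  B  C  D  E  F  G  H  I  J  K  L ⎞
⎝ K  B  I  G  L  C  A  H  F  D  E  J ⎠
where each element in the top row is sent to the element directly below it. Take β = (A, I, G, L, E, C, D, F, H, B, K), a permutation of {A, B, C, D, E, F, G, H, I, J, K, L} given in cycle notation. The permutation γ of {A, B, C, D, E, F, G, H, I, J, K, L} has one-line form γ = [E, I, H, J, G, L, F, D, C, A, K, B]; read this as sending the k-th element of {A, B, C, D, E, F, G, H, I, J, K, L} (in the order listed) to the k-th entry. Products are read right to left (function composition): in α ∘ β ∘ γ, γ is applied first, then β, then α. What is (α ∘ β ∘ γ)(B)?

A

Chase B: γ(B) = I; β(I) = G; α(G) = A. Hence (α ∘ β ∘ γ)(B) = A.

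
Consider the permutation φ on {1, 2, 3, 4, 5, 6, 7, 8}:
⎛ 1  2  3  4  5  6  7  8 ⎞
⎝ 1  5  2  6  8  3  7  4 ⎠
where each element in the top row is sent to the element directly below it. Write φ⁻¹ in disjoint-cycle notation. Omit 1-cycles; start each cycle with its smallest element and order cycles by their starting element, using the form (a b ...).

First write φ in disjoint cycles: (2 5 8 4 6 3).
Reversing each cycle (and rotating so the smallest element leads) gives φ⁻¹ = (2 3 6 4 8 5).

(2 3 6 4 8 5)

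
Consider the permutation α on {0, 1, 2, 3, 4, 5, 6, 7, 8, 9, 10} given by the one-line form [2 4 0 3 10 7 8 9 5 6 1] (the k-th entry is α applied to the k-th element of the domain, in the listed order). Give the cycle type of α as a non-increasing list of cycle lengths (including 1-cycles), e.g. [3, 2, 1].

The disjoint cycles are (0, 2)(1, 4, 10)(3)(5, 7, 9, 6, 8), with lengths 5, 3, 2, 1 in non-increasing order.

[5, 3, 2, 1]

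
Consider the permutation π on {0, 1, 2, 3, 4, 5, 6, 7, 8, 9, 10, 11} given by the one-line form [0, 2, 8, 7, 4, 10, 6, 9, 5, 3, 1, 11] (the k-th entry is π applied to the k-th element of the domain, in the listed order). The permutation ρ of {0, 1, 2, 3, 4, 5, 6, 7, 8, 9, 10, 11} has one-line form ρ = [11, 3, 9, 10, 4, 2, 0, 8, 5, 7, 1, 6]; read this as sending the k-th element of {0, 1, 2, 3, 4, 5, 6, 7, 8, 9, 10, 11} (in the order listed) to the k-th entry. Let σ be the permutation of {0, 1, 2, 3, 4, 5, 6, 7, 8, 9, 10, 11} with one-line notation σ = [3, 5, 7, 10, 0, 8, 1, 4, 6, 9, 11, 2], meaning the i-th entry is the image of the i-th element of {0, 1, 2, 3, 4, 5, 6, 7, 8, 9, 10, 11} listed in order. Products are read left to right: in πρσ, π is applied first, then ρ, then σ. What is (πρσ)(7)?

4

Chase 7: π(7) = 9; ρ(9) = 7; σ(7) = 4. Hence (πρσ)(7) = 4.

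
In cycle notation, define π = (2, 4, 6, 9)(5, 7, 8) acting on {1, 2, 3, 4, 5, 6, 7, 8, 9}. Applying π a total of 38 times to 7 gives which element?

7 lies in the 3-cycle (5, 7, 8).
Since the cycle has length 3, π^38 acts on it the same as π^2 (38 mod 3 = 2).
Stepping 2 places around the cycle: 7 → 8 → 5.

5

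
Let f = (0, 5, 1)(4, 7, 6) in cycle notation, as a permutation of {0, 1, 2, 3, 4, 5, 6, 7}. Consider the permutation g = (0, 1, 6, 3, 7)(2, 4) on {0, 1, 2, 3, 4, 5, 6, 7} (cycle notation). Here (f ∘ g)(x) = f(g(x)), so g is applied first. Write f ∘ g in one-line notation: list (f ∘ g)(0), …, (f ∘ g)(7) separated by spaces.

0 4 7 6 2 1 3 5

For each element, apply g then f: 0 → 1 → 0; 1 → 6 → 4; 2 → 4 → 7; 3 → 7 → 6; 4 → 2 → 2; 5 → 5 → 1; 6 → 3 → 3; 7 → 0 → 5.
Collecting the images, f ∘ g = [0 4 7 6 2 1 3 5].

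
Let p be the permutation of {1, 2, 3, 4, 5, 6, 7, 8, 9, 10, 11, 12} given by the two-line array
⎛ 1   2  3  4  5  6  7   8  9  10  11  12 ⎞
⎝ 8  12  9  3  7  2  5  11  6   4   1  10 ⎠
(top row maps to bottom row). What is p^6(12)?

Tracing 12 → 10 → … returns to 12 after 7 steps, so 12 lies in a 7-cycle (2 12 10 4 3 9 6).
Advancing 6 steps from 12: 12 → 10 → 4 → 3 → 9 → 6 → 2.

2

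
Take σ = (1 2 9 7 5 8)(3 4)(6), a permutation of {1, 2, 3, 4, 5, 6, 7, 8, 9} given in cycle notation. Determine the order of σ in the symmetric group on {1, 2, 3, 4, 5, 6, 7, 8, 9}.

The disjoint cycles have lengths 6, 2, 1.
The order of σ is the least common multiple of its cycle lengths: lcm(6, 2) = 6.

6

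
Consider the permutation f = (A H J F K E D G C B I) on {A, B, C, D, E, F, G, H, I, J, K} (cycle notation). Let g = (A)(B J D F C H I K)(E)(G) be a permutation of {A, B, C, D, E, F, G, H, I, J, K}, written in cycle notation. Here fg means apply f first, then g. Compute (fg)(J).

f(J) = F, then g(F) = C; composing gives (fg)(J) = C.

C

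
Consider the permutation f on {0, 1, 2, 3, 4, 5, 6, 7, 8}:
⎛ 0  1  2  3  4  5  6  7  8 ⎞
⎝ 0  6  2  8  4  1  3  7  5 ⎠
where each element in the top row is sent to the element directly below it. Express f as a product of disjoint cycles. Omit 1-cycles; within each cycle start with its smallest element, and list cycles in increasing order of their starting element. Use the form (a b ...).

(1 6 3 8 5)

From 1: 1 → 6 → 3 → 8 → 5 → 1, closing the cycle (1 6 3 8 5).
Continuing from each remaining unvisited element yields (1 6 3 8 5).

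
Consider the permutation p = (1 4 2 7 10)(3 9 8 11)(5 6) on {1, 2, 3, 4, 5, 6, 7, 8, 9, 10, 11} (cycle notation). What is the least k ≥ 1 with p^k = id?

20

The cycle type of p is (5, 4, 2).
The order of p is the least common multiple of its cycle lengths: lcm(5, 4, 2) = 20.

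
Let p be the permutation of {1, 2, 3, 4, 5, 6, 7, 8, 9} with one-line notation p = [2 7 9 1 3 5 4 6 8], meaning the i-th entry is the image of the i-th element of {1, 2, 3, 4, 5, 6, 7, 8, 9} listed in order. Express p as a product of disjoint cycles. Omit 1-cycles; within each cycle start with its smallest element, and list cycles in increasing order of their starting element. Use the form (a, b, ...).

(1, 2, 7, 4)(3, 9, 8, 6, 5)

Start at 1 and follow images: 1 → 2 → 7 → 4 → 1, giving the cycle (1, 2, 7, 4).
Repeating from the next unused element and collecting all non-trivial cycles gives (1, 2, 7, 4)(3, 9, 8, 6, 5).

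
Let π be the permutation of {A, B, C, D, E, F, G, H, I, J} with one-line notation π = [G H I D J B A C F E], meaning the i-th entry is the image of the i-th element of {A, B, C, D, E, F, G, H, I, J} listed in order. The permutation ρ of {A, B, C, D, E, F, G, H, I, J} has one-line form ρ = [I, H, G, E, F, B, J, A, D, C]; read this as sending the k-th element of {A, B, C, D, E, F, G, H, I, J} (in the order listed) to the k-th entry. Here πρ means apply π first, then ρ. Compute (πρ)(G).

I

First apply π: π(G) = A, then ρ(A) = I. Thus (πρ)(G) = I.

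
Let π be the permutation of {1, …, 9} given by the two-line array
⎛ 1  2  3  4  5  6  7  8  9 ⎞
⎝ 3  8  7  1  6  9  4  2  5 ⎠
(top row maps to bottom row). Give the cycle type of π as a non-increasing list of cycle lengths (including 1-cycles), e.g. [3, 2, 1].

[4, 3, 2]

The disjoint cycles are (1, 3, 7, 4)(2, 8)(5, 6, 9), with lengths 4, 3, 2 in non-increasing order.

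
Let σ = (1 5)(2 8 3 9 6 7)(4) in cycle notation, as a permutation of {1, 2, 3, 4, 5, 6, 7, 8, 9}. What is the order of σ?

The disjoint cycles have lengths 6, 2, 1.
The order is lcm(6, 2) = 6.

6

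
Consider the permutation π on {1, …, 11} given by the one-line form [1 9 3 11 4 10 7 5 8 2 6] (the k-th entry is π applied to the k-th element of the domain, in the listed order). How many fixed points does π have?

3

The fixed points (elements with π(x) = x) are {1, 3, 7}, so there are 3.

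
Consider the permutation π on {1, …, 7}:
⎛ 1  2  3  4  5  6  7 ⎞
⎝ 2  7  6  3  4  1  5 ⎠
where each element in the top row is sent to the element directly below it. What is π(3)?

6

The entry below 3 in the array is 6, so π(3) = 6.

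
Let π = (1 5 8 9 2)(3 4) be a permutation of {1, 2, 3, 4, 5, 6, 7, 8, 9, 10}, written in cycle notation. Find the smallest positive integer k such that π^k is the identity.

10

The disjoint cycles have lengths 5, 2, 1, 1, 1.
The order is lcm(5, 2) = 10.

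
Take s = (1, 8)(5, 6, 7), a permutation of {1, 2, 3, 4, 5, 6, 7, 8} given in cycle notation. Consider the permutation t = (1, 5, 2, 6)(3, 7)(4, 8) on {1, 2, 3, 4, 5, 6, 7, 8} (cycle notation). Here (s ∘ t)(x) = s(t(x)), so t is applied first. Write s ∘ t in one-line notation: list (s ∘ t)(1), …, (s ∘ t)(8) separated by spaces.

6 7 5 1 2 8 3 4

(s ∘ t)(x) = s(t(x)). Computing each image: s(t(1)) = s(5) = 6, s(t(2)) = s(6) = 7, s(t(3)) = s(7) = 5, s(t(4)) = s(8) = 1, s(t(5)) = s(2) = 2, s(t(6)) = s(1) = 8, s(t(7)) = s(3) = 3, s(t(8)) = s(4) = 4.
Hence s ∘ t = [6 7 5 1 2 8 3 4].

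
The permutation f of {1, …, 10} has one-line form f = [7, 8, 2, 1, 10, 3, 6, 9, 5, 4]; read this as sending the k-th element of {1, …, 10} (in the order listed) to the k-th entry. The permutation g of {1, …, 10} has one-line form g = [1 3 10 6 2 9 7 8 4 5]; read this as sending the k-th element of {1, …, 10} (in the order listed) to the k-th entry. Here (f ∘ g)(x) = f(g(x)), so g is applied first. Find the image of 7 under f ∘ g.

6

First apply g: g(7) = 7, then f(7) = 6. Thus (f ∘ g)(7) = 6.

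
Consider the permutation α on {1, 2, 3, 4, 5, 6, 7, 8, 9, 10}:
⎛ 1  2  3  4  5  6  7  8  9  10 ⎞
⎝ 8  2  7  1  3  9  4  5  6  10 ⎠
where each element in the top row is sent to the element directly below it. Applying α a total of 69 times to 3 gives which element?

1

Tracing 3 → 7 → … returns to 3 after 6 steps, so 3 lies in a 6-cycle (1, 8, 5, 3, 7, 4).
Powers repeat with period 6 on this cycle, and 69 mod 6 = 3, so α^69(3) = α^3(3).
Advancing 3 steps from 3: 3 → 7 → 4 → 1.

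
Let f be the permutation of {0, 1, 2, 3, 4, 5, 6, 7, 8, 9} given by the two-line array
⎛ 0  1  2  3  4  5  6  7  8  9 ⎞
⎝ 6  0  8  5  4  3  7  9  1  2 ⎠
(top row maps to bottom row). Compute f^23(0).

7

Tracing 0 → 6 → … returns to 0 after 7 steps, so 0 lies in a 7-cycle (0, 6, 7, 9, 2, 8, 1).
Since the cycle has length 7, f^23 acts on it the same as f^2 (23 mod 7 = 2).
Stepping 2 places around the cycle: 0 → 6 → 7.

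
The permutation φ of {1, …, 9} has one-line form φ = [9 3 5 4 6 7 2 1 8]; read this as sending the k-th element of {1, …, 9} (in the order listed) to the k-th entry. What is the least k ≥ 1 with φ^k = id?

The disjoint-cycle form of φ has cycle lengths 5, 3, 1.
The order is lcm(5, 3) = 15.

15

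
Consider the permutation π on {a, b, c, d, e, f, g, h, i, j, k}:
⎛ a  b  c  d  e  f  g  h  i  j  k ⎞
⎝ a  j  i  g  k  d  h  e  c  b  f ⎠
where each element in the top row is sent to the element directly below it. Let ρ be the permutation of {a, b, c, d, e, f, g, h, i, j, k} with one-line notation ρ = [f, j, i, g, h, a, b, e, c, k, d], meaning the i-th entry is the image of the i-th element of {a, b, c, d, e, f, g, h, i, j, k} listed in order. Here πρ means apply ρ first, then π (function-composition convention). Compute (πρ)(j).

f

(πρ)(j) = π(ρ(j)). ρ(j) = k, then π(k) = f. So (πρ)(j) = f.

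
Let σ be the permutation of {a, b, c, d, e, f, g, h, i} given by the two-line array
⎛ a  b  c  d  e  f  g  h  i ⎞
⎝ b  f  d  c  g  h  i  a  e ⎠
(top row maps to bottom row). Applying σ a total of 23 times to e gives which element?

i

Tracing e → g → … returns to e after 3 steps, so e lies in a 3-cycle (e, g, i).
Since the cycle has length 3, σ^23 acts on it the same as σ^2 (23 mod 3 = 2).
Stepping 2 places around the cycle: e → g → i.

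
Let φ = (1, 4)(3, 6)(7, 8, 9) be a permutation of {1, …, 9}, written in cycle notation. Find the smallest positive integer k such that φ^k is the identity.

6

The cycle type of φ is (3, 2, 2, 1, 1).
The order of φ is the least common multiple of its cycle lengths: lcm(3, 2, 2) = 6.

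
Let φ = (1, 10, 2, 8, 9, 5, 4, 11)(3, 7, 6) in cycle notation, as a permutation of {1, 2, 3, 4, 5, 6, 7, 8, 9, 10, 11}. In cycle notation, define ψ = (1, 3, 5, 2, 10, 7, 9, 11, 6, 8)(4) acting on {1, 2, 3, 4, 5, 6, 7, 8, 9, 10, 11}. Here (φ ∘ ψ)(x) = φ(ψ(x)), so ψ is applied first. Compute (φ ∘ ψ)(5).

8

(φ ∘ ψ)(5) = φ(ψ(5)). ψ(5) = 2, then φ(2) = 8. So (φ ∘ ψ)(5) = 8.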